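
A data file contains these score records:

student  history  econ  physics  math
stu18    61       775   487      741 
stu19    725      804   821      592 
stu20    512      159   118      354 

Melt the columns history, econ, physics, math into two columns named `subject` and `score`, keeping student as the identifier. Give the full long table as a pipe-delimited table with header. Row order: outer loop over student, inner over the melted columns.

Each (student, column) pair becomes one row: 3 × 4 = 12 rows.
For example, (stu18, history) → score=61.

| student | subject | score |
| stu18 | history | 61 |
| stu18 | econ | 775 |
| stu18 | physics | 487 |
| stu18 | math | 741 |
| stu19 | history | 725 |
| stu19 | econ | 804 |
| stu19 | physics | 821 |
| stu19 | math | 592 |
| stu20 | history | 512 |
| stu20 | econ | 159 |
| stu20 | physics | 118 |
| stu20 | math | 354 |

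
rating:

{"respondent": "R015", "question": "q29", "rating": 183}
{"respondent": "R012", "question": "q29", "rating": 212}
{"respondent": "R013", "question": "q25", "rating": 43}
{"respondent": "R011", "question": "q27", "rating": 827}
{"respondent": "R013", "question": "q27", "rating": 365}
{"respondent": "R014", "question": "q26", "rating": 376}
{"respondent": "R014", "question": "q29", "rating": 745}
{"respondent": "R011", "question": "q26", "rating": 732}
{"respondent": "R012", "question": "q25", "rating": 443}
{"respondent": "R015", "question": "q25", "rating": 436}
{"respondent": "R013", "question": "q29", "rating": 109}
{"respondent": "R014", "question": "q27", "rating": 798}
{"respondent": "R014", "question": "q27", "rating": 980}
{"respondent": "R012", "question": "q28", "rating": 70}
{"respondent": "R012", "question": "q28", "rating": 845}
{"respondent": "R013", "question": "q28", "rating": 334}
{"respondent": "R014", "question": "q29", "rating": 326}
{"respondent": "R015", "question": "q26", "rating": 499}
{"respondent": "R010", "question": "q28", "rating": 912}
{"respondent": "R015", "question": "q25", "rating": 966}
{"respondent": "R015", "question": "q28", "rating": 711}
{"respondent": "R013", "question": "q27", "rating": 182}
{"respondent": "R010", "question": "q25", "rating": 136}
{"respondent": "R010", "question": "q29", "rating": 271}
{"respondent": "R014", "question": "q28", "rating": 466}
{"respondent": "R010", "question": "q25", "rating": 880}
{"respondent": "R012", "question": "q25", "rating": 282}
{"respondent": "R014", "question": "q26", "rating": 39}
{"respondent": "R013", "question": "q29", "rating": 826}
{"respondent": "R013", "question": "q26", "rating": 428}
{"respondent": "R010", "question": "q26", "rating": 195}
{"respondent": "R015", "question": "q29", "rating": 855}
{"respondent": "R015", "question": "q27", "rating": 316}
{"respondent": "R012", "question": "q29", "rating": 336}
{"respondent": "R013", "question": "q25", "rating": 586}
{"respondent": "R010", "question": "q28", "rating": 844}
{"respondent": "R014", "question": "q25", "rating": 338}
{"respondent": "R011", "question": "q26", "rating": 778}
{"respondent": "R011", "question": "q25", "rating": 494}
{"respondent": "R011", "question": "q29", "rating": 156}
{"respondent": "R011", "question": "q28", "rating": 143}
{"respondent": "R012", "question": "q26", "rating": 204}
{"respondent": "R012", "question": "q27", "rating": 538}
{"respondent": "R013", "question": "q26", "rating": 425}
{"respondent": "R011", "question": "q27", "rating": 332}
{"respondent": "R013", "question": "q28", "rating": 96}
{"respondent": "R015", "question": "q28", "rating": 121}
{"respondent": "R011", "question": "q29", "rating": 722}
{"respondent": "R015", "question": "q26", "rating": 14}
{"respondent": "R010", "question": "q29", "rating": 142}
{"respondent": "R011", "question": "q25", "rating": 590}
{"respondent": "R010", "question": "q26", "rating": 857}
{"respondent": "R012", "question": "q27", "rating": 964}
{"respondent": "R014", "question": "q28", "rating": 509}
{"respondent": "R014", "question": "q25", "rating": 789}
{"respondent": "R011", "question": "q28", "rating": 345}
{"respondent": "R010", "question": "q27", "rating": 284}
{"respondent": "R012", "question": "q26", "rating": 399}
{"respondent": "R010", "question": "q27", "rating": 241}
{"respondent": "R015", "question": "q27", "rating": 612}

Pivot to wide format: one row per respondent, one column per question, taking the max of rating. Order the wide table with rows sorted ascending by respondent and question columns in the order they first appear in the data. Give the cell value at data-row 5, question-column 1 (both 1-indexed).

745

With rows sorted ascending by respondent, row 5 is respondent=R014. question columns in first-appearance order: q29, q25, q27, q26, q28; column 1 is q29.
Long rows with respondent=R014, question=q29: max(745, 326) = 745.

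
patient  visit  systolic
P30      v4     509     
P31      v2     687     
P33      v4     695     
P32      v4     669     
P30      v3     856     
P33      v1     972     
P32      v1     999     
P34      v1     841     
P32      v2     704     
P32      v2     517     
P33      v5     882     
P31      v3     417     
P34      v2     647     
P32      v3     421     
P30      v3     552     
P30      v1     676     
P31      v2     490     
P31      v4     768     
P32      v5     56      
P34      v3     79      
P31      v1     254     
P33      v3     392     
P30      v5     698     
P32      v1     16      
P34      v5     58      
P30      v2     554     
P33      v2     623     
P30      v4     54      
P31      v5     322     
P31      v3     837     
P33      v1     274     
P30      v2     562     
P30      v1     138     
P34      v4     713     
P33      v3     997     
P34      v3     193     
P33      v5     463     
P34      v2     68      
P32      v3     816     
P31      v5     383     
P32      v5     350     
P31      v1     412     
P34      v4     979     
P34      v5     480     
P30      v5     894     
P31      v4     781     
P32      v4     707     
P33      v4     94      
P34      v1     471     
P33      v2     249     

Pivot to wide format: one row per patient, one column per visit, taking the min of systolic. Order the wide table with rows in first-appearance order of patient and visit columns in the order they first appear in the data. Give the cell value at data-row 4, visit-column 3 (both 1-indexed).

With rows in first-appearance order of patient, row 4 is patient=P32. visit columns in first-appearance order: v4, v2, v3, v1, v5; column 3 is v3.
Long rows with patient=P32, visit=v3: min(421, 816) = 421.

421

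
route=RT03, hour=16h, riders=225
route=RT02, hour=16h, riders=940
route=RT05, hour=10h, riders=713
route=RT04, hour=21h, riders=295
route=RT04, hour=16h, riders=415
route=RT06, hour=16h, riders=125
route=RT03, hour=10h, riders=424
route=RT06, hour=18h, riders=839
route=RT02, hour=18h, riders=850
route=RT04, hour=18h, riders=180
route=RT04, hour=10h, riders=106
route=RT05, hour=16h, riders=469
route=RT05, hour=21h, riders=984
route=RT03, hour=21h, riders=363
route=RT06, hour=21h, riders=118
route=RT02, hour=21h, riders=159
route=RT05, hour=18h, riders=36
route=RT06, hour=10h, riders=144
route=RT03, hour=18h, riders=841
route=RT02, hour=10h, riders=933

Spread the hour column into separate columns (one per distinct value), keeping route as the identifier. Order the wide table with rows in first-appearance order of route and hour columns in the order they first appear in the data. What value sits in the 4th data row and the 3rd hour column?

With rows in first-appearance order of route, row 4 is route=RT04. hour columns in first-appearance order: 16h, 10h, 21h, 18h; column 3 is 21h.
Long rows with route=RT04, hour=21h: riders = 295.

295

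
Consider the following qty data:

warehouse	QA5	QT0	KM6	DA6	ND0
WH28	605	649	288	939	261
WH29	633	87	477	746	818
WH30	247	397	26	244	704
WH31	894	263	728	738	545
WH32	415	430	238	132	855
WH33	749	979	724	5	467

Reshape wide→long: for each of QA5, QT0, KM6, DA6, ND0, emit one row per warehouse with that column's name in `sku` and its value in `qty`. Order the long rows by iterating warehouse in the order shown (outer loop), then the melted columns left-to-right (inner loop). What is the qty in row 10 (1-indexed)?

30 rows total (6 × 5). Row 10: index ⌊(10-1)/5⌋ = 1 into warehouse → WH29; (10-1) mod 5 = 4 into the melted columns → ND0.
So row 10 is (WH29, ND0, 818); qty = 818.

818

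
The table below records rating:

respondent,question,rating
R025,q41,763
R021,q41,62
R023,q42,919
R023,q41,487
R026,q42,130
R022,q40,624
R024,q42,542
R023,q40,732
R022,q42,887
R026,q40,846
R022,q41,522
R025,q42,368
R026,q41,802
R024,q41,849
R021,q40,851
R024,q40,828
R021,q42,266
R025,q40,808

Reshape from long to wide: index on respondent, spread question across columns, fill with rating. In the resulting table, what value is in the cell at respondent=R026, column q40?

846

Wide layout: rows indexed by respondent, columns are the 3 distinct question values (q41, q42, q40).
Cell (respondent=R026, question=q40) draws from the long row where respondent=R026 and question=q40, which has rating=846.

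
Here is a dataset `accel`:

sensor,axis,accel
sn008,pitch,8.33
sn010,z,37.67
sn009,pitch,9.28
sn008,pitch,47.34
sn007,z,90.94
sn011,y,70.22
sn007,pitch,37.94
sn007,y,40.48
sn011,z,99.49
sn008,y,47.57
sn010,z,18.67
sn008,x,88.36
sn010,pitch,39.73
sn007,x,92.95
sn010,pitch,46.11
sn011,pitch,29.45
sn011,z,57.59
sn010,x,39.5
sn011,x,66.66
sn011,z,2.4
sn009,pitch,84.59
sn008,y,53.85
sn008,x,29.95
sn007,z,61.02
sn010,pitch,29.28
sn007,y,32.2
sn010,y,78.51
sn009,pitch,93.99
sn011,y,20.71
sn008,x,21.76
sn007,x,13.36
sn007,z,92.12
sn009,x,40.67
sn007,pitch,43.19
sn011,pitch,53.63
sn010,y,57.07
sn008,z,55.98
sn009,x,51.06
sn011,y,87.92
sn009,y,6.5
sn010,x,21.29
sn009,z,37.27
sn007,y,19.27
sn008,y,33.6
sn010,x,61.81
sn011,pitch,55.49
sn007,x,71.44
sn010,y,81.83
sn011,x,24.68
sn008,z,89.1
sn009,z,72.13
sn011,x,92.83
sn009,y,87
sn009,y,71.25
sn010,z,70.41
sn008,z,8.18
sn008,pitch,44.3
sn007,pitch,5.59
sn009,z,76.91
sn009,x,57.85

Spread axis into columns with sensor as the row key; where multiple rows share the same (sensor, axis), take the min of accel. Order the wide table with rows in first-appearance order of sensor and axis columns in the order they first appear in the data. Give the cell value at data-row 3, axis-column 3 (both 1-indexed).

With rows in first-appearance order of sensor, row 3 is sensor=sn009. axis columns in first-appearance order: pitch, z, y, x; column 3 is y.
Long rows with sensor=sn009, axis=y: min(6.5, 87, 71.25) = 6.5.

6.5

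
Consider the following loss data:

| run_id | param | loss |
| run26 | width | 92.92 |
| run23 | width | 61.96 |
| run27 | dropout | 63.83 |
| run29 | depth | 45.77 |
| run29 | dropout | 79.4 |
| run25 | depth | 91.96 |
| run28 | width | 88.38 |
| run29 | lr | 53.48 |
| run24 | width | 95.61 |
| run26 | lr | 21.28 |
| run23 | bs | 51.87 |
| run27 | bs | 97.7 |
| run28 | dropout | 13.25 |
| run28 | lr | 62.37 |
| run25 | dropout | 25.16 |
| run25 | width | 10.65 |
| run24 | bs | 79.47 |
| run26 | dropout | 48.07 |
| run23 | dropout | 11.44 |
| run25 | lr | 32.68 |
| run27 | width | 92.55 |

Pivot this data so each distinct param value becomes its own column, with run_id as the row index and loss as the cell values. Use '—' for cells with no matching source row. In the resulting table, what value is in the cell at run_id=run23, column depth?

No long-format row has run_id=run23 and param=depth, so the cell is —.

—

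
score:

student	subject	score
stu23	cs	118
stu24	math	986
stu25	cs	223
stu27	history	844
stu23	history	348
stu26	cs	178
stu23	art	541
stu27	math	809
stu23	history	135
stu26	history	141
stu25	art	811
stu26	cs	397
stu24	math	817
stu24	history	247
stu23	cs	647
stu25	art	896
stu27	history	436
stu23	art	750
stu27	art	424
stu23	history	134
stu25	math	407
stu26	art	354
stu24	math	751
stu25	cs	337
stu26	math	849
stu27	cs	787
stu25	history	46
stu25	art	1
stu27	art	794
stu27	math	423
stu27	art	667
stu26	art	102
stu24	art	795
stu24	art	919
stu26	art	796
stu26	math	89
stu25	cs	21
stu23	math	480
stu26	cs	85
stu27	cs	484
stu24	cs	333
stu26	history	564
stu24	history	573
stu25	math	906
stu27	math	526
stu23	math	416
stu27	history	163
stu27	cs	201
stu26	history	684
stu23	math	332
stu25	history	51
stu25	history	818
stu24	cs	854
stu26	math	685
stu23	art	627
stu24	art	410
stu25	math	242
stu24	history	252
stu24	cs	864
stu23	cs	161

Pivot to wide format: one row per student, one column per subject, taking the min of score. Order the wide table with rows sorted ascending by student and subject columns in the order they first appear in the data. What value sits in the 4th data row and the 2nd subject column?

89

With rows sorted ascending by student, row 4 is student=stu26. subject columns in first-appearance order: cs, math, history, art; column 2 is math.
Long rows with student=stu26, subject=math: min(849, 89, 685) = 89.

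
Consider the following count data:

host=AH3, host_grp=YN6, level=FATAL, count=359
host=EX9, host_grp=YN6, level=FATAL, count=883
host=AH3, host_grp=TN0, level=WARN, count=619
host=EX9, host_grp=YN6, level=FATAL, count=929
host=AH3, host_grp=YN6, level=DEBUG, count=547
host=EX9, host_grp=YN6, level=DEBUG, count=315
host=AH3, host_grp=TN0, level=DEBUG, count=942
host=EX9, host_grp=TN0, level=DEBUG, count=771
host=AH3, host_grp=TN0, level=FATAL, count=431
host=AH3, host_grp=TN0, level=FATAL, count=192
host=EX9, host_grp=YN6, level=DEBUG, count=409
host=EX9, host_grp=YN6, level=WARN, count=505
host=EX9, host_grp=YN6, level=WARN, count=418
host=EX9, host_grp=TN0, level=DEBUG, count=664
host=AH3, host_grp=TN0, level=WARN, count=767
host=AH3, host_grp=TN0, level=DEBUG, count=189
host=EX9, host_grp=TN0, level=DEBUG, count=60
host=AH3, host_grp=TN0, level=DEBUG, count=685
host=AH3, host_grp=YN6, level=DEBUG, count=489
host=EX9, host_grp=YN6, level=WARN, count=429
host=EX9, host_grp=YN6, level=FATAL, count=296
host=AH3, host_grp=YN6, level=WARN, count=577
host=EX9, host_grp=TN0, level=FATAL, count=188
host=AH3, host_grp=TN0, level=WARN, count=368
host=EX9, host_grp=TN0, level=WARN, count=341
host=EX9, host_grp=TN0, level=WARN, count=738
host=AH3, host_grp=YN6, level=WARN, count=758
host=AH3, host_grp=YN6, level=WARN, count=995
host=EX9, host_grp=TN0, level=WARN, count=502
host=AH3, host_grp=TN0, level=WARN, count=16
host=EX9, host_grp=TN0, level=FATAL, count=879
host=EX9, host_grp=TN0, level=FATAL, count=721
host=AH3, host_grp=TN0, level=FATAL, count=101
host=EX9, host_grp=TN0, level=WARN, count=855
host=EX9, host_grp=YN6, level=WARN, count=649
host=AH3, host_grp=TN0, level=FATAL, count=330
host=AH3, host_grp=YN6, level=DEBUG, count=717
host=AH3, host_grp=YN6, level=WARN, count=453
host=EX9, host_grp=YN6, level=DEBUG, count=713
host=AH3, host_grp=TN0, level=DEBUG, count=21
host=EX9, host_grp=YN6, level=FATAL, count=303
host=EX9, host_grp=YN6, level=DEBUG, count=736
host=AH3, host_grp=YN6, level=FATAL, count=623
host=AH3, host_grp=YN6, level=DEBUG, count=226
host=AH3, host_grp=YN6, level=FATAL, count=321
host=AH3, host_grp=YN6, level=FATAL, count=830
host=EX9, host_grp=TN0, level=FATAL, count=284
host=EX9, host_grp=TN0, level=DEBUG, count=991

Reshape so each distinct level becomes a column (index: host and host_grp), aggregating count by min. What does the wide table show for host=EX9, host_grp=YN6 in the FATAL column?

Rows with host=EX9, host_grp=YN6 and level=FATAL: count values are 883, 929, 296, 303.
min(883, 929, 296, 303) = 296.

296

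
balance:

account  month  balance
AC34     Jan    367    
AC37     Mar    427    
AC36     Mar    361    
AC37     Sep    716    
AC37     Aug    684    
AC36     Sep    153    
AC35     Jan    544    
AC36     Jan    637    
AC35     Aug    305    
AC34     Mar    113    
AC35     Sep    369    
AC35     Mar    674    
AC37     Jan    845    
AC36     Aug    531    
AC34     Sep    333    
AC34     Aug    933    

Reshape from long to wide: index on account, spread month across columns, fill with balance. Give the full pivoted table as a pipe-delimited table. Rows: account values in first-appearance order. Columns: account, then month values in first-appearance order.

| account | Jan | Mar | Sep | Aug |
| AC34 | 367 | 113 | 333 | 933 |
| AC37 | 845 | 427 | 716 | 684 |
| AC36 | 637 | 361 | 153 | 531 |
| AC35 | 544 | 674 | 369 | 305 |

Columns: account plus the 4 distinct month values (Jan, Mar, Sep, Aug).
For example, row AC34 column Jan takes balance=367 from the long row (AC34, Jan).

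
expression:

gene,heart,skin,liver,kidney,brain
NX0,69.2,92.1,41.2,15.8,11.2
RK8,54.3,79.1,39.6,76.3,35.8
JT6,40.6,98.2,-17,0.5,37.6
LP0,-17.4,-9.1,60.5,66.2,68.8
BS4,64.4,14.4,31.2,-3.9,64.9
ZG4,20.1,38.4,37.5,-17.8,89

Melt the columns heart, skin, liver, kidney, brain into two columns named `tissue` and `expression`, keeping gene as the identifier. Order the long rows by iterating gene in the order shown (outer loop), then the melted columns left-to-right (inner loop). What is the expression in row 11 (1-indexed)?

30 rows total (6 × 5). Row 11: index ⌊(11-1)/5⌋ = 2 into gene → JT6; (11-1) mod 5 = 0 into the melted columns → heart.
So row 11 is (JT6, heart, 40.6); expression = 40.6.

40.6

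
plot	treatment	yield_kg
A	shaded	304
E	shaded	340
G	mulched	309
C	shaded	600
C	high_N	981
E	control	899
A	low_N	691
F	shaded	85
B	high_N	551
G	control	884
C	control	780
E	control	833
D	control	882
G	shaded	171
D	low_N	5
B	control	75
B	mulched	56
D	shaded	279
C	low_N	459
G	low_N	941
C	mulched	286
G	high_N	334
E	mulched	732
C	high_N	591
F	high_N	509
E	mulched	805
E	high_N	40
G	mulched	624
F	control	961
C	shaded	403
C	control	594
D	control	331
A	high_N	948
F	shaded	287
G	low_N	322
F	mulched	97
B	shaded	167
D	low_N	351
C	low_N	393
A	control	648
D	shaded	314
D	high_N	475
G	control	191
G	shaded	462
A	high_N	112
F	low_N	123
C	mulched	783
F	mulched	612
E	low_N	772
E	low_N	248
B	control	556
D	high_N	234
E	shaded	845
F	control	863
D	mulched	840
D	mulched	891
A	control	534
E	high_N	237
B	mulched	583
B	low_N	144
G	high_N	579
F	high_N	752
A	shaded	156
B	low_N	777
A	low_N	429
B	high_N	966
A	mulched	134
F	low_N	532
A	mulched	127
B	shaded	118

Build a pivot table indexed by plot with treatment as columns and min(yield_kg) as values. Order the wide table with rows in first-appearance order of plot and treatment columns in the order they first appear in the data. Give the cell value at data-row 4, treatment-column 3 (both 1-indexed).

With rows in first-appearance order of plot, row 4 is plot=C. treatment columns in first-appearance order: shaded, mulched, high_N, control, low_N; column 3 is high_N.
Long rows with plot=C, treatment=high_N: min(981, 591) = 591.

591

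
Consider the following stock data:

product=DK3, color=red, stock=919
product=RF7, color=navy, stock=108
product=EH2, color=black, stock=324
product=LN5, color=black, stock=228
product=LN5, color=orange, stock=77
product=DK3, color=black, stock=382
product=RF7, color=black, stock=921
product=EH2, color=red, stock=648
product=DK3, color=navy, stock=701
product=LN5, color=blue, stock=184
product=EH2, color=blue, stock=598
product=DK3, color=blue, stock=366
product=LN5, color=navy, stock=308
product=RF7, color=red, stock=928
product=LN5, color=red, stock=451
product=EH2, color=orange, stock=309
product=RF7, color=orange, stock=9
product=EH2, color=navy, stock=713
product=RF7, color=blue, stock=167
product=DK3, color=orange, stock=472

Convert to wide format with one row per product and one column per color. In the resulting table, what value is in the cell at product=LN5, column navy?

308

Wide layout: rows indexed by product, columns are the 5 distinct color values (red, navy, black, orange, blue).
Cell (product=LN5, color=navy) draws from the long row where product=LN5 and color=navy, which has stock=308.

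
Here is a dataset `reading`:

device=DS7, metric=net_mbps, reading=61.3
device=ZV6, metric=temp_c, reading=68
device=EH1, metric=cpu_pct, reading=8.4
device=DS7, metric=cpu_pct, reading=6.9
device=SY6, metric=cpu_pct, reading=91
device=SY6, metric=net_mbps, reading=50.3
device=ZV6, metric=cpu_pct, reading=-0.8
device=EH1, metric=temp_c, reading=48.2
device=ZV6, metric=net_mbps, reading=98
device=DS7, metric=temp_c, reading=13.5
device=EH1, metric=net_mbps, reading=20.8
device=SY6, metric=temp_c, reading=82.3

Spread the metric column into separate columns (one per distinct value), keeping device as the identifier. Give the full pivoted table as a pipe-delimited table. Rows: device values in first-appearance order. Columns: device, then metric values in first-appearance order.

| device | net_mbps | temp_c | cpu_pct |
| DS7 | 61.3 | 13.5 | 6.9 |
| ZV6 | 98 | 68 | -0.8 |
| EH1 | 20.8 | 48.2 | 8.4 |
| SY6 | 50.3 | 82.3 | 91 |

Columns: device plus the 3 distinct metric values (net_mbps, temp_c, cpu_pct).
For example, row DS7 column net_mbps takes reading=61.3 from the long row (DS7, net_mbps).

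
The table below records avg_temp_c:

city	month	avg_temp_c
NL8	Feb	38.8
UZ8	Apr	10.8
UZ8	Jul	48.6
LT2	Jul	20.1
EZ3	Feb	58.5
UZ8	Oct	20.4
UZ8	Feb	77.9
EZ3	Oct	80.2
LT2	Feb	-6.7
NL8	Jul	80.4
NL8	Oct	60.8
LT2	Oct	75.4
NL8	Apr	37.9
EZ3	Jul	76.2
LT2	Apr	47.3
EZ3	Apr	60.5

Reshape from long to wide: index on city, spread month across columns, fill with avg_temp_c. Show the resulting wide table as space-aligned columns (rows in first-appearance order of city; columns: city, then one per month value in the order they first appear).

Columns: city plus the 4 distinct month values (Feb, Apr, Jul, Oct).
For example, row NL8 column Feb takes avg_temp_c=38.8 from the long row (NL8, Feb).

city  Feb   Apr   Jul   Oct 
NL8   38.8  37.9  80.4  60.8
UZ8   77.9  10.8  48.6  20.4
LT2   -6.7  47.3  20.1  75.4
EZ3   58.5  60.5  76.2  80.2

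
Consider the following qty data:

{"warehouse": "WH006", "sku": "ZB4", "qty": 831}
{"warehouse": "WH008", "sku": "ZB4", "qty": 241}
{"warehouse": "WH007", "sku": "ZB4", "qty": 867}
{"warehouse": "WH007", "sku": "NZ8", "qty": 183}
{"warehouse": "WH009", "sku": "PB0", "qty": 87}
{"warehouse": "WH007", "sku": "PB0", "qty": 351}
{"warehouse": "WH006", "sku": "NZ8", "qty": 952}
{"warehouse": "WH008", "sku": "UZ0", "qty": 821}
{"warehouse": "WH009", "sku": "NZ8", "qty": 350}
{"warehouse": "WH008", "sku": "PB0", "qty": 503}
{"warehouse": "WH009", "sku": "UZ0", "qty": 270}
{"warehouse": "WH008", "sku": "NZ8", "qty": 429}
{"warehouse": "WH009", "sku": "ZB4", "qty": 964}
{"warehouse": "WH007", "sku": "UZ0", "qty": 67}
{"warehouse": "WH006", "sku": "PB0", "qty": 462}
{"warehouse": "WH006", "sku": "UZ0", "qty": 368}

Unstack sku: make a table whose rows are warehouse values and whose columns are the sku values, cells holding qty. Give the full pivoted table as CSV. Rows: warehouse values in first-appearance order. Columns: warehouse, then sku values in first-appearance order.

Columns: warehouse plus the 4 distinct sku values (ZB4, NZ8, PB0, UZ0).
For example, row WH006 column ZB4 takes qty=831 from the long row (WH006, ZB4).

warehouse,ZB4,NZ8,PB0,UZ0
WH006,831,952,462,368
WH008,241,429,503,821
WH007,867,183,351,67
WH009,964,350,87,270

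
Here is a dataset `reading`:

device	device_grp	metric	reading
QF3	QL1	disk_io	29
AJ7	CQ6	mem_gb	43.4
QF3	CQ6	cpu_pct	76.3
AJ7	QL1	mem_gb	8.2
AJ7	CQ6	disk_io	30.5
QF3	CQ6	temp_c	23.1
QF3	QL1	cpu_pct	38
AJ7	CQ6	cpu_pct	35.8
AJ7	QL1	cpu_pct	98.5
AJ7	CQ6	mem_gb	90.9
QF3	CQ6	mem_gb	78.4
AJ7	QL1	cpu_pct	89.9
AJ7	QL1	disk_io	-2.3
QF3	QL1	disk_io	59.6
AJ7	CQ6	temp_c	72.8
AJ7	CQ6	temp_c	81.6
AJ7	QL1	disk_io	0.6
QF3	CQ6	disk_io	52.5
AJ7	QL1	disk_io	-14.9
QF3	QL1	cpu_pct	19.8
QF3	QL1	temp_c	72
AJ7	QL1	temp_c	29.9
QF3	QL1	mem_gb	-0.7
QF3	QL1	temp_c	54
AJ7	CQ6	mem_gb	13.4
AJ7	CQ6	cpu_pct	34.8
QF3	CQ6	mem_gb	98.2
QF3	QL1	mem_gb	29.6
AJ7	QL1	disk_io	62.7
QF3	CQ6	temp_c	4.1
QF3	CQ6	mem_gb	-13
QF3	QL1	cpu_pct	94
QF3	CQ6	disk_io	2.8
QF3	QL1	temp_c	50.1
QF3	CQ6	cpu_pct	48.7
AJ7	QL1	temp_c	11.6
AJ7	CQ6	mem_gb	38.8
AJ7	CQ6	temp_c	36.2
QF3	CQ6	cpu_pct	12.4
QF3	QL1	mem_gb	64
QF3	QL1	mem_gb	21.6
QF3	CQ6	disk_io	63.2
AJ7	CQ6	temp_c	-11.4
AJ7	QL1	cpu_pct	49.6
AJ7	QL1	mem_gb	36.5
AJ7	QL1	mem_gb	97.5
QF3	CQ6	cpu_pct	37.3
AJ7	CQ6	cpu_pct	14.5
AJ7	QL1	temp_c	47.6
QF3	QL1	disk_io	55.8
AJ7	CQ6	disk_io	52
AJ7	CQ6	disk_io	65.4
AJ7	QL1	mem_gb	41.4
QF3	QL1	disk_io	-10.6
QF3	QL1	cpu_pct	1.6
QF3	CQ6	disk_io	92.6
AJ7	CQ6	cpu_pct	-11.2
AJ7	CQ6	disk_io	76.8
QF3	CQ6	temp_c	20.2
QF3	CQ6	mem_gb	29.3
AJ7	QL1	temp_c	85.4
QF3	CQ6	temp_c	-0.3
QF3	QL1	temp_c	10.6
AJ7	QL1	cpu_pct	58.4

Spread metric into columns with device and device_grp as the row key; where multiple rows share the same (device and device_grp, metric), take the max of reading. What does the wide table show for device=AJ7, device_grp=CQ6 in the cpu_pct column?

35.8

Rows with device=AJ7, device_grp=CQ6 and metric=cpu_pct: reading values are 35.8, 34.8, 14.5, -11.2.
max(35.8, 34.8, 14.5, -11.2) = 35.8.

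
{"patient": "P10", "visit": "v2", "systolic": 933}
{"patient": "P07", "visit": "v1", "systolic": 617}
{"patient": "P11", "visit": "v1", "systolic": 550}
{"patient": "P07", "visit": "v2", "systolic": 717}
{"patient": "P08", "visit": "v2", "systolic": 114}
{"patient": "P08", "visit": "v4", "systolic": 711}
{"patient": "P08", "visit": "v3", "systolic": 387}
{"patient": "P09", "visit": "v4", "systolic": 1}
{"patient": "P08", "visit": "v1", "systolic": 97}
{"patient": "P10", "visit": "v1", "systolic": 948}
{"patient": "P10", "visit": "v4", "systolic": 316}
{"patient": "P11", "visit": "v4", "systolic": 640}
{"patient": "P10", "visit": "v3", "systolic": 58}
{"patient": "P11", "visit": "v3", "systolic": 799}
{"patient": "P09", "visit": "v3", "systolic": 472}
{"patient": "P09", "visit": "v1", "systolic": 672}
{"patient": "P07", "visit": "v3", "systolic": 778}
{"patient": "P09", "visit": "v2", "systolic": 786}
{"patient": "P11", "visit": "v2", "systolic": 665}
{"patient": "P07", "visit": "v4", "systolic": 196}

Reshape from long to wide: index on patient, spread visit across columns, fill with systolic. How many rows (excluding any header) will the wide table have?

5

5 distinct patient values → 5 rows.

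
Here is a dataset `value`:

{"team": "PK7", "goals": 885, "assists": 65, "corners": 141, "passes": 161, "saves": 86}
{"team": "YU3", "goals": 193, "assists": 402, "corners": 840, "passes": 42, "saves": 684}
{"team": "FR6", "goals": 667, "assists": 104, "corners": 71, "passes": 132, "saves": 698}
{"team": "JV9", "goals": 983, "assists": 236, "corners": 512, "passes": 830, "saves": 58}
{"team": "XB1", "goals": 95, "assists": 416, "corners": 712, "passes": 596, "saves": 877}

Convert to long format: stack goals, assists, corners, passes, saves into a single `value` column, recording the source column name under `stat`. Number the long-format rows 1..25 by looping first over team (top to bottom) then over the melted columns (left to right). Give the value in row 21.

25 rows total (5 × 5). Row 21: index ⌊(21-1)/5⌋ = 4 into team → XB1; (21-1) mod 5 = 0 into the melted columns → goals.
So row 21 is (XB1, goals, 95); value = 95.

95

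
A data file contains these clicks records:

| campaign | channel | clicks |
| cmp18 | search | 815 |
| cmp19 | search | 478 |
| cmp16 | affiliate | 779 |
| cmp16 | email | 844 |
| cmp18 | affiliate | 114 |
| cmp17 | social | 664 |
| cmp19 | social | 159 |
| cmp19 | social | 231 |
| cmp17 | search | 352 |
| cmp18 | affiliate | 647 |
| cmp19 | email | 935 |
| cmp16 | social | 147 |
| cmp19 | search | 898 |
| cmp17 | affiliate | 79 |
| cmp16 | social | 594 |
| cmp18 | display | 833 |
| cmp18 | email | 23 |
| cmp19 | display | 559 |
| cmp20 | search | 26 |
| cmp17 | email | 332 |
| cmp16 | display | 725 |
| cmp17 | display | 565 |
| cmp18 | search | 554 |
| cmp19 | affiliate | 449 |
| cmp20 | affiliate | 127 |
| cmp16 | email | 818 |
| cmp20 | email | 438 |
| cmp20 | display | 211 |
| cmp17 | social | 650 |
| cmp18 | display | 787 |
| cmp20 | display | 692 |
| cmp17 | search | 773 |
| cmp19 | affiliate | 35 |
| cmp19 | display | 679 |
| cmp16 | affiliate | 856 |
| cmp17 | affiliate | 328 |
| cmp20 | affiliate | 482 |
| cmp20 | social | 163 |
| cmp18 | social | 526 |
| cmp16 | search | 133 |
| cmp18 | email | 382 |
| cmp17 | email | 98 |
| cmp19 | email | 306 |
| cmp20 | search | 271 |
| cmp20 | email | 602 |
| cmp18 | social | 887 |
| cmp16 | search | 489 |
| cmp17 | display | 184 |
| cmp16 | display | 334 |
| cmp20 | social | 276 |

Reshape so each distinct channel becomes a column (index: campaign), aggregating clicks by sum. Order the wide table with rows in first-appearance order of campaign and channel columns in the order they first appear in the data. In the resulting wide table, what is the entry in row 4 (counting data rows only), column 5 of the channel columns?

749

With rows in first-appearance order of campaign, row 4 is campaign=cmp17. channel columns in first-appearance order: search, affiliate, email, social, display; column 5 is display.
Long rows with campaign=cmp17, channel=display: 565 + 184 = 749.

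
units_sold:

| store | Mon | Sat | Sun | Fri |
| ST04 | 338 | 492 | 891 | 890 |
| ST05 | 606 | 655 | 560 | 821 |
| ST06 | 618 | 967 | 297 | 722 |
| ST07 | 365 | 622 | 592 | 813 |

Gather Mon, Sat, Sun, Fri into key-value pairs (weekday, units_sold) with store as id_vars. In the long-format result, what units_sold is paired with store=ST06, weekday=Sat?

967

Unpivoting turns each (store, wide-column) pair into one long row.
The wide cell at row ST06, column Sat holds 967, so the long row (ST06, Sat) has units_sold=967.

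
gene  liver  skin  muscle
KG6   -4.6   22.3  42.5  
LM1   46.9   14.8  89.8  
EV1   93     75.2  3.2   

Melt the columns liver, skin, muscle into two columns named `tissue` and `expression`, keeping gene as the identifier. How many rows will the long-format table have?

3 gene values × 3 melted columns = 9 rows.

9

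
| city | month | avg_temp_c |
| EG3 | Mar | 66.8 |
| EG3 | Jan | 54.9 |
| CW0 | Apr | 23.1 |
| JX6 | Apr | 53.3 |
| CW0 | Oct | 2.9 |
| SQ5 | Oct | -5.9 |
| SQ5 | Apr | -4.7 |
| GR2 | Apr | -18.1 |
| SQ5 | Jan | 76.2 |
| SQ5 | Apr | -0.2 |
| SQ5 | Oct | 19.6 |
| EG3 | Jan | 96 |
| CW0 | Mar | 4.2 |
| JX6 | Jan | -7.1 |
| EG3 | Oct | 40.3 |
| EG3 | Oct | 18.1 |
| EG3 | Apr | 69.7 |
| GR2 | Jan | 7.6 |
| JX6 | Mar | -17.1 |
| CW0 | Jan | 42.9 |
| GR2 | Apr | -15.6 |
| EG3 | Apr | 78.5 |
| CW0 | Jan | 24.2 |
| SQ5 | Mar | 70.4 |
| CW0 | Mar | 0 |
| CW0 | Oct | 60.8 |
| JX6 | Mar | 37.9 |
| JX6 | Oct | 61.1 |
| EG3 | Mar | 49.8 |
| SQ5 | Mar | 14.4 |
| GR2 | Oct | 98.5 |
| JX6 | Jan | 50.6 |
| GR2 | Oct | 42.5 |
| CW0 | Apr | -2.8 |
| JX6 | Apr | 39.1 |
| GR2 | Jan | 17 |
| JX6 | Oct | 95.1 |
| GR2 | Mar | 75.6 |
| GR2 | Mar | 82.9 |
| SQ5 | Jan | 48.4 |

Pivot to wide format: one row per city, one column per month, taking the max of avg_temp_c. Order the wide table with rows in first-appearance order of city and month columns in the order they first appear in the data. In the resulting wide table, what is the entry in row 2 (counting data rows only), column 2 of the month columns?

42.9

With rows in first-appearance order of city, row 2 is city=CW0. month columns in first-appearance order: Mar, Jan, Apr, Oct; column 2 is Jan.
Long rows with city=CW0, month=Jan: max(42.9, 24.2) = 42.9.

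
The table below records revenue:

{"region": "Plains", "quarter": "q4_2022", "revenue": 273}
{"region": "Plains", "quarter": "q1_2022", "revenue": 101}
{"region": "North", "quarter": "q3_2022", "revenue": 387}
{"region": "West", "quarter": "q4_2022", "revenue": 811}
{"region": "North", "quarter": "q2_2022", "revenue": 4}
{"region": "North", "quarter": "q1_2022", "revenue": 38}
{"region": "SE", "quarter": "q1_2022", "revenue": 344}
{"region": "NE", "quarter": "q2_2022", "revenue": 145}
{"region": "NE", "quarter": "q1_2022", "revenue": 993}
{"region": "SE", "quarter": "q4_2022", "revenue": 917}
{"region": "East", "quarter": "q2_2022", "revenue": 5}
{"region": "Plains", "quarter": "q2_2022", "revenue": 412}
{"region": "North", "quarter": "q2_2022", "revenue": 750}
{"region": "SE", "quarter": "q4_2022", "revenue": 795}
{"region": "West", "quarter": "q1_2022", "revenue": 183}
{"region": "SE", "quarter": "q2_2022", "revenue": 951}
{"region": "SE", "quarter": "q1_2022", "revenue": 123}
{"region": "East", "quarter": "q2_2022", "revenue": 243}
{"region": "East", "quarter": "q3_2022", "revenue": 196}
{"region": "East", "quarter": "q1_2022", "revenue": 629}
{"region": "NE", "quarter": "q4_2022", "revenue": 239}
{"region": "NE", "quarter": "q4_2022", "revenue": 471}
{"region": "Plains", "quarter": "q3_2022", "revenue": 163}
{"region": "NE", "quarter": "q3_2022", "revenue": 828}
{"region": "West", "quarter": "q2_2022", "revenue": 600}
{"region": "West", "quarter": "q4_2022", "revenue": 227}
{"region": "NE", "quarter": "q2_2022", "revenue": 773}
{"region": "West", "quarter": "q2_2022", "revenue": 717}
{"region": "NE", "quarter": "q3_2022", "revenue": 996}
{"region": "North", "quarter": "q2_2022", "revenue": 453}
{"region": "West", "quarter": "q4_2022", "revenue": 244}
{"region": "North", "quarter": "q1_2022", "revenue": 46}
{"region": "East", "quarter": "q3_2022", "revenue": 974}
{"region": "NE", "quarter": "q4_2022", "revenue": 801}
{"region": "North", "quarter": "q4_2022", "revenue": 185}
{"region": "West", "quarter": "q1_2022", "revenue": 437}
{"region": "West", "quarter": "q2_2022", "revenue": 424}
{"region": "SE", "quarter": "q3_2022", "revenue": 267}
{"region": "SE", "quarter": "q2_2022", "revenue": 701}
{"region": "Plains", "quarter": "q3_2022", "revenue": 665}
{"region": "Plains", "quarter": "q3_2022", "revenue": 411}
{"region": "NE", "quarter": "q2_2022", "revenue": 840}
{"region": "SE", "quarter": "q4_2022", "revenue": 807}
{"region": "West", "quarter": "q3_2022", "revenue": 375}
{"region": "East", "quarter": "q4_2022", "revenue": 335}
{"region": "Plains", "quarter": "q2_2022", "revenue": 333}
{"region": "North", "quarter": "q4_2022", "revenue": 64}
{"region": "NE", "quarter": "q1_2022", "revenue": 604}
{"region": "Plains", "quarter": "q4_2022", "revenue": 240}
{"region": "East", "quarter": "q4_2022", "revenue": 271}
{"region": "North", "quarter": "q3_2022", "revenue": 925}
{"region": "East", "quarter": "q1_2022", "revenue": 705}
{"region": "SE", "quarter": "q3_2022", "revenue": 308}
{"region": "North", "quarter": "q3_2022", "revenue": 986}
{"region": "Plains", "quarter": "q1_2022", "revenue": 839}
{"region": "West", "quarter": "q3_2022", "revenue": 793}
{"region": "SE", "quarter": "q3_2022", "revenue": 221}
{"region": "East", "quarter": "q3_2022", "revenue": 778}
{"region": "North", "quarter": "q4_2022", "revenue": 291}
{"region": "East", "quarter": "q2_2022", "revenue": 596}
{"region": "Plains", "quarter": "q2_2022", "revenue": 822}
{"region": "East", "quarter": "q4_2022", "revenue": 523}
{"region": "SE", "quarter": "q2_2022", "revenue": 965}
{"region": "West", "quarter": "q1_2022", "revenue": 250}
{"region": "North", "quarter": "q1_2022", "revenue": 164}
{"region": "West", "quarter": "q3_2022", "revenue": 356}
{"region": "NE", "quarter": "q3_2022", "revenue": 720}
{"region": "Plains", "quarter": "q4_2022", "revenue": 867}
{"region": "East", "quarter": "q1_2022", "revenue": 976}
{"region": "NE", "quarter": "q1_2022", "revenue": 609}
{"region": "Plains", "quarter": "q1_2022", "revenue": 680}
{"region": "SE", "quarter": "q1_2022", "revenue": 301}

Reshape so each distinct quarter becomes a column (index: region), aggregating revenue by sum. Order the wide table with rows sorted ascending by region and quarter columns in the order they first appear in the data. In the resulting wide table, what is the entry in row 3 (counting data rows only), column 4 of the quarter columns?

With rows sorted ascending by region, row 3 is region=North. quarter columns in first-appearance order: q4_2022, q1_2022, q3_2022, q2_2022; column 4 is q2_2022.
Long rows with region=North, quarter=q2_2022: 4 + 750 + 453 = 1207.

1207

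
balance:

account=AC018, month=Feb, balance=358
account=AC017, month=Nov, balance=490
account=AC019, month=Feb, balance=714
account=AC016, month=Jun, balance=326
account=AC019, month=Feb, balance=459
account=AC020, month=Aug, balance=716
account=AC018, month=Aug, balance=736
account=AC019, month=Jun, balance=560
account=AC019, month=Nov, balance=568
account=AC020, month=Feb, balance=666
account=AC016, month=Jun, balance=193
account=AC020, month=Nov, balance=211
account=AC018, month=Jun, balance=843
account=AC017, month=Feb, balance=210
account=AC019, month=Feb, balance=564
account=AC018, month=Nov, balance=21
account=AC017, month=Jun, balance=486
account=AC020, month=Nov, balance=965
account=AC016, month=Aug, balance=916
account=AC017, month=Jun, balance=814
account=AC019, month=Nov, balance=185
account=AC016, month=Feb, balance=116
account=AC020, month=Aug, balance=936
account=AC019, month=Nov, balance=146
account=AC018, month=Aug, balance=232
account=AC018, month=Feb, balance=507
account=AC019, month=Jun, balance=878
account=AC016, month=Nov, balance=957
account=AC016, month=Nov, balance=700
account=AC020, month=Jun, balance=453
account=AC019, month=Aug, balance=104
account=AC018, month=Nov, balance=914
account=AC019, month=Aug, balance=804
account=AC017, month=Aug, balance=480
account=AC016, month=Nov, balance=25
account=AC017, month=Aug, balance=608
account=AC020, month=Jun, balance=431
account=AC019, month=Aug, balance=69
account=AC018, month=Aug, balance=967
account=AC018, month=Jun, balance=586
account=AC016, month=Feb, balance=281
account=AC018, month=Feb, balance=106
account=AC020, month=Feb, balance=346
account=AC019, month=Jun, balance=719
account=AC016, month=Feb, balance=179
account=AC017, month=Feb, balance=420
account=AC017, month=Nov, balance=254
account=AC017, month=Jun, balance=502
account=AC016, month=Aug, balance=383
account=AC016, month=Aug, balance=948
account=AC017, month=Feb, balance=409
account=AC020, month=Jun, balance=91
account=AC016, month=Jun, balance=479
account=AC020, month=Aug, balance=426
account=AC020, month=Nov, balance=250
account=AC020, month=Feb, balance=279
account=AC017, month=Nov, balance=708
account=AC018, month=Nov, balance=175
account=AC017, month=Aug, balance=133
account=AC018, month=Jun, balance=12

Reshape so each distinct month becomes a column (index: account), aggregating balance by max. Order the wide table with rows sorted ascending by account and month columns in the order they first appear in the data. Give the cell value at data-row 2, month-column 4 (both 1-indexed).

608

With rows sorted ascending by account, row 2 is account=AC017. month columns in first-appearance order: Feb, Nov, Jun, Aug; column 4 is Aug.
Long rows with account=AC017, month=Aug: max(480, 608, 133) = 608.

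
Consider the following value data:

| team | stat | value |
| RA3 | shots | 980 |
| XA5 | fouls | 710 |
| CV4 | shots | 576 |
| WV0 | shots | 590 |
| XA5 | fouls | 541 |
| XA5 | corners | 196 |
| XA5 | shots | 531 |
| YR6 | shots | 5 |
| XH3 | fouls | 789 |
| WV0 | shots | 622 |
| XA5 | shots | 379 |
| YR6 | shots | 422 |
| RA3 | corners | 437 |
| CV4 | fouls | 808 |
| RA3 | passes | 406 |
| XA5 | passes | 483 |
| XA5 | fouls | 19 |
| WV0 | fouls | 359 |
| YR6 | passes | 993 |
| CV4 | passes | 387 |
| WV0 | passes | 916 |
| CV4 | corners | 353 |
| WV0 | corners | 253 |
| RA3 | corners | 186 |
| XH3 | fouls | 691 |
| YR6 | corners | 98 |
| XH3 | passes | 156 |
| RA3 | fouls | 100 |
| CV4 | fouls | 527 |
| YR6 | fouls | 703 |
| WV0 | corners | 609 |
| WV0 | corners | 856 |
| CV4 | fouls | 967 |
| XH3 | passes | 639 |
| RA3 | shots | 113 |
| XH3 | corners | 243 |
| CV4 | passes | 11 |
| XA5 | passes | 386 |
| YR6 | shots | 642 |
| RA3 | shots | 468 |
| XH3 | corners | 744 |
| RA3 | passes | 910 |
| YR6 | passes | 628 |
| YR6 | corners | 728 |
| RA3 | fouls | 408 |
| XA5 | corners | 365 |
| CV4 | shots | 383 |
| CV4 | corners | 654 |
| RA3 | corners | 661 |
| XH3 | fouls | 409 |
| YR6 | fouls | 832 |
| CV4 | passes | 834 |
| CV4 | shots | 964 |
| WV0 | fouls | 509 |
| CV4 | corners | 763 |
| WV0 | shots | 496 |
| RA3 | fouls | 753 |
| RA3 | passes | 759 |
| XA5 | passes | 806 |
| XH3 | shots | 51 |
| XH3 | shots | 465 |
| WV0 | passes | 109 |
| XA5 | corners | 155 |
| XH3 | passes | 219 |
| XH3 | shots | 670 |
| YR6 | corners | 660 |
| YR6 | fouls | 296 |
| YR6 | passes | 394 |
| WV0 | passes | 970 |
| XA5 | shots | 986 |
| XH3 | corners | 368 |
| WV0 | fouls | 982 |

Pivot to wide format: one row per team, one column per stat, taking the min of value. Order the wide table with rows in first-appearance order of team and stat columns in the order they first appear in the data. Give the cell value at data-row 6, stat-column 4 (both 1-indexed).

With rows in first-appearance order of team, row 6 is team=XH3. stat columns in first-appearance order: shots, fouls, corners, passes; column 4 is passes.
Long rows with team=XH3, stat=passes: min(156, 639, 219) = 156.

156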